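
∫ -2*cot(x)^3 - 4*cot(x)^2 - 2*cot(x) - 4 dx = (cot(x) + 2)^2 + C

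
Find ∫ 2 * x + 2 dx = x^2 + 2*x + C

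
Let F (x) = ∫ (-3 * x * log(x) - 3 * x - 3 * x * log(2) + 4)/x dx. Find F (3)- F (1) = -5*log(6) - log(2)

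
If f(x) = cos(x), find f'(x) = -sin(x)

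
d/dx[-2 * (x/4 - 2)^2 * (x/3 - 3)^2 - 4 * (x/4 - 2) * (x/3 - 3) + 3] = -x^3/18 + 17*x^2/12 - 457*x/36 + 119/3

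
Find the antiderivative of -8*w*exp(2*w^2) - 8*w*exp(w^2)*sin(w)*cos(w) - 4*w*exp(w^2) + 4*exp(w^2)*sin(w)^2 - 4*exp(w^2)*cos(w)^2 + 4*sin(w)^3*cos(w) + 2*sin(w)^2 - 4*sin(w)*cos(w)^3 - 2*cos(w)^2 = -(2*exp(w^2) + sin(2*w))^2/2 - 2*exp(w^2) - sin(2*w) + C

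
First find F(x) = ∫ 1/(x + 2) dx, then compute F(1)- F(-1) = log(3)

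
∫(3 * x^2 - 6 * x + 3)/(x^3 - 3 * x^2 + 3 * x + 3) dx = log((x - 1)^3 + 4) + C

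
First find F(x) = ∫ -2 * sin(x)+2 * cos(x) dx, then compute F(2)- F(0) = -2 + 2*cos(2) + 2*sin(2)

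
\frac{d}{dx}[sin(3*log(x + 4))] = 3*cos(3*log(x + 4))/(x + 4)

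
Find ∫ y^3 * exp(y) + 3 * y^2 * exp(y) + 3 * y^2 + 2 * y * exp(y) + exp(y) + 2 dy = (exp(y) + 1)*(y^3 + 2*y - 1) + C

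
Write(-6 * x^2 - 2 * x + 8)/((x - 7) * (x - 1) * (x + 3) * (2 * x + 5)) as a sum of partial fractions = -28/(19*(2*x + 5)) + 1/(x + 3) - 5/(19*(x - 7))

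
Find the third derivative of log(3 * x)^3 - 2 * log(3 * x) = (6*log(x)^2 - 18*log(x) + 12*log(3)*log(x) - 18*log(3) + 2 + 6*log(3)^2)/x^3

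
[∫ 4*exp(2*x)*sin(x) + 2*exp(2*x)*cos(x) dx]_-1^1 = 2*(exp(-2) + exp(2))*sin(1)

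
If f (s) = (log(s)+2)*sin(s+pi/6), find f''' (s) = (-s^3*log(s)*cos(s + pi/6) - 2*s^3*cos(s + pi/6) - 3*s^2*sin(s + pi/6) - 3*s*cos(s + pi/6) + 2*sin(s + pi/6))/s^3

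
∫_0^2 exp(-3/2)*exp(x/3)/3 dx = -exp(-3/2) + exp(-5/6)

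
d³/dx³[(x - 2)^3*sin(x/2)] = -x^3*cos(x/2)/8 - 9*x^2*sin(x/2)/4 + 3*x^2*cos(x/2)/4 + 9*x*sin(x/2) + 15*x*cos(x/2)/2 - 3*sin(x/2) - 17*cos(x/2)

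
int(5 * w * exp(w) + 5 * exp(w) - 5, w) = 5*w*(exp(w) - 1) + C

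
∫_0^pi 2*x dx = pi^2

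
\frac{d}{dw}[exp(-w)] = -exp(-w)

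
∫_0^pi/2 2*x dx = pi^2/4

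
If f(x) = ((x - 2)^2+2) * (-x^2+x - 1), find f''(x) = -12*x^2 + 30*x - 22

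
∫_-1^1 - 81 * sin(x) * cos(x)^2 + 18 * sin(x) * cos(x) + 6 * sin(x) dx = 0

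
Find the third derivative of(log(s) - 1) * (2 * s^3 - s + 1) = (12*s^3*log(s) + 10*s^3 + s + 2)/s^3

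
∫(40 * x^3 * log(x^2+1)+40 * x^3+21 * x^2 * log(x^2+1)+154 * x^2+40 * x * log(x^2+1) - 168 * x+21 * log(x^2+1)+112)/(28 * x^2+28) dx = 4*x + (20*x^2 + 21*x - 84)*log(x^2 + 1)/28 + C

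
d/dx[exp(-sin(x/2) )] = -exp(-sin(x/2))*cos(x/2)/2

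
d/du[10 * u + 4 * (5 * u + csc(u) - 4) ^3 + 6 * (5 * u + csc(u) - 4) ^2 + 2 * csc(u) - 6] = -300*u^2*cot(u)*csc(u) + 1500*u^2 - 120*u*cot(u)*csc(u)^2 + 420*u*cot(u)*csc(u) + 600*u*csc(u) - 2100*u - 12*cot(u)*csc(u)^3 + 84*cot(u)*csc(u)^2 - 146*cot(u)*csc(u) + 60*csc(u)^2 - 420*csc(u) + 730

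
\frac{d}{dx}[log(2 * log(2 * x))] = 1/(x*log(x) + x*log(2))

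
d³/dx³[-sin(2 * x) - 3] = 8*cos(2*x)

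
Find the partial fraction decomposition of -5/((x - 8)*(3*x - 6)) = 5/(18*(x - 2)) - 5/(18*(x - 8))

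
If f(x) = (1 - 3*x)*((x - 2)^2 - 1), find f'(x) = -9*x^2 + 26*x - 13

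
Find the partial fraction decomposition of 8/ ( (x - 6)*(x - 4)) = -4/(x - 4) + 4/(x - 6)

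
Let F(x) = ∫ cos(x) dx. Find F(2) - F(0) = sin(2)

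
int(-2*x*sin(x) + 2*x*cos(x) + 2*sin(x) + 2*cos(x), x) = 2*sqrt(2)*x*sin(x + pi/4) + C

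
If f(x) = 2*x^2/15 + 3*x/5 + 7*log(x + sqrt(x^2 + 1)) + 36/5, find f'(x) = (4*x^3 + 4*x^2*sqrt(x^2 + 1) + 9*x^2 + 9*x*sqrt(x^2 + 1) + 109*x + 105*sqrt(x^2 + 1) + 9)/(15*x^2 + 15*x*sqrt(x^2 + 1) + 15)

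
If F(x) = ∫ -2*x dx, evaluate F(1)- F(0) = -1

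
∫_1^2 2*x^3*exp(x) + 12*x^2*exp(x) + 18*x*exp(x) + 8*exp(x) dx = -16*E + 54*exp(2)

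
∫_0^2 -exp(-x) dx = -1 + exp(-2)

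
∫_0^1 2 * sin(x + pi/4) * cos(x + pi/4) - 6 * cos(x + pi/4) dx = -(-3 + sqrt(2)/2)^2 + (-3 + sin(pi/4 + 1))^2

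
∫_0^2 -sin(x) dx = -1 + cos(2)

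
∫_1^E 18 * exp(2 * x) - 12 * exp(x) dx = -(-2 + 3*E)^2 + (-2 + 3*exp(E))^2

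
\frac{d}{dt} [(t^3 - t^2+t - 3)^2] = 6*t^5 - 10*t^4 + 12*t^3 - 24*t^2 + 14*t - 6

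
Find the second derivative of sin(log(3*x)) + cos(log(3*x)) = -2*cos(log(x) + log(3))/x^2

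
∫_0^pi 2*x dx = pi^2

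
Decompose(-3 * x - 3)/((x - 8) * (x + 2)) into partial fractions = -3/(10*(x + 2)) - 27/(10*(x - 8))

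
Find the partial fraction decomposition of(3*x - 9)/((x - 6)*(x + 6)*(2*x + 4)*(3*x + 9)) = 1/(32*(x + 6)) - 1/(9*(x + 3)) + 5/(64*(x + 2)) + 1/(576*(x - 6))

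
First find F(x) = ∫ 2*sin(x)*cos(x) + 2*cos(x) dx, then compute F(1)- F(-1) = 4*sin(1)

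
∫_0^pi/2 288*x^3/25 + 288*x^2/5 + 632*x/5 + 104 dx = -162 - 20*pi - 3*pi^2 + (3*pi^2/5 + 4*pi + 18)^2/2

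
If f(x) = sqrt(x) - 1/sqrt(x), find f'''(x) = (3*x + 15)/(8*x^(7/2))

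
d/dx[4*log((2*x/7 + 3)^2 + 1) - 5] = (16*x + 168)/(2*x^2 + 42*x + 245)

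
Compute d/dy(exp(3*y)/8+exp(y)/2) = 3*exp(3*y)/8 + exp(y)/2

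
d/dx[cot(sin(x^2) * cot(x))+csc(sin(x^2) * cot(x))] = (-2*x*cos(x^2)*cos(sin(x^2)/tan(x))/tan(x) - 2*x*cos(x^2)/tan(x) + sin(x^2)*cos(sin(x^2)/tan(x))/sin(x)^2 + sin(x^2)/sin(x)^2)/sin(sin(x^2)/tan(x))^2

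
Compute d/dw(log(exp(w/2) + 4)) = exp(w/2)/(2*exp(w/2) + 8)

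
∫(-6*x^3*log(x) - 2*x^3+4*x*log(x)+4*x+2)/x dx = 2*(-x^3 + 2*x + 1)*log(x) + C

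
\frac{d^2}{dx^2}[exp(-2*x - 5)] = 4*exp(-2*x - 5)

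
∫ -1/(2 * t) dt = -log(t)/2 + C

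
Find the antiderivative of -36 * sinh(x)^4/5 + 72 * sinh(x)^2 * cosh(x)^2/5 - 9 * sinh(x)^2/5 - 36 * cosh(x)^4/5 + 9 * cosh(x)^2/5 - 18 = -117*x/5 + C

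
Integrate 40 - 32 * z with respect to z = -16*z^2 + 40*z + C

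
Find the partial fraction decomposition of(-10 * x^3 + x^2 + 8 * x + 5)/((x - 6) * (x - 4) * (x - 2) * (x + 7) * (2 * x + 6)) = 857/(2574*(x + 7)) - 13/(126*(x + 3)) - 11/(144*(x - 2)) + 587/(616*(x - 4)) - 2071/(1872*(x - 6))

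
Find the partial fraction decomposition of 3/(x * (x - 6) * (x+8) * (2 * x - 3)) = -8/(171*(2*x - 3)) - 3/(2128*(x + 8)) + 1/(252*(x - 6)) + 1/(48*x)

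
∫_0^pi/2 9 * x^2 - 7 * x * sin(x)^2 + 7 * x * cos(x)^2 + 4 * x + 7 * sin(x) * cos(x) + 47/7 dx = pi^2/2 + 47*pi/14 + 3*pi^3/8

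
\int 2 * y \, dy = y^2 + C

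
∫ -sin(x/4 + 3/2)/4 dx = cos((x + 6)/4) + C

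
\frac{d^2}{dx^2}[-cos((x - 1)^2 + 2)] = 4*x^2*cos(x^2 - 2*x + 3) - 8*x*cos(x^2 - 2*x + 3) + 2*sin(x^2 - 2*x + 3) + 4*cos(x^2 - 2*x + 3)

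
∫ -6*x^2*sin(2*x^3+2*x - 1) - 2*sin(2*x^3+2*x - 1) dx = cos(2*x^3 + 2*x - 1) + C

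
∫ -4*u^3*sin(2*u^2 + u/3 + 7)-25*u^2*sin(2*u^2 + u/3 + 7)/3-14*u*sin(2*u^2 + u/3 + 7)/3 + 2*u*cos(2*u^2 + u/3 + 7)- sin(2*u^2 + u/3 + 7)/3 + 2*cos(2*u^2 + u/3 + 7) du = (u^2 + 2*u + 1)*cos(2*u^2 + u/3 + 7) + C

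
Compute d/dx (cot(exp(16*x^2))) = -32*x*exp(16*x^2)/sin(exp(16*x^2))^2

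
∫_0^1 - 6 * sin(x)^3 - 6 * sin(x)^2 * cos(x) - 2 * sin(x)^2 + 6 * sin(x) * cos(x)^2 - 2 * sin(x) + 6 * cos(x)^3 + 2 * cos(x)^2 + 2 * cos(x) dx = -4 + sin(2) + 2*cos(1) + 2*sin(1) + 4*sqrt(2)*sin(pi/4 + 1)^3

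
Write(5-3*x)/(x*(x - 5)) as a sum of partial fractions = -2/(x - 5) - 1/x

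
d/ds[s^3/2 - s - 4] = 3*s^2/2 - 1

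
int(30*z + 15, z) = 15*z^2 + 15*z + C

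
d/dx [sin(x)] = cos(x)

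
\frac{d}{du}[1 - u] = -1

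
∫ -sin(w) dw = cos(w) + C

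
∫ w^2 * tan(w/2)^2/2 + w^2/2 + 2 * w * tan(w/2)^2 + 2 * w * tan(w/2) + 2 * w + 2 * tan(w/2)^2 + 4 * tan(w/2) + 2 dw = (w + 2)^2*tan(w/2) + C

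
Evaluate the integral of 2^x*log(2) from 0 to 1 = 1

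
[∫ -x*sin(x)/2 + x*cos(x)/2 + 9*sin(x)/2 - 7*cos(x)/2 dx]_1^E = (-4 + E/2)*(cos(E) + sin(E)) + 7*cos(1)/2 + 7*sin(1)/2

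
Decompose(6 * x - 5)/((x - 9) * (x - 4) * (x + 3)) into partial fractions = -23/(84*(x + 3)) - 19/(35*(x - 4)) + 49/(60*(x - 9))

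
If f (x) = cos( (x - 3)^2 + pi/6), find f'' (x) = -4*x^2*cos(x^2 - 6*x + pi/6 + 9) + 24*x*cos(x^2 - 6*x + pi/6 + 9) - 2*sin(x^2 - 6*x + pi/6 + 9) - 36*cos(x^2 - 6*x + pi/6 + 9)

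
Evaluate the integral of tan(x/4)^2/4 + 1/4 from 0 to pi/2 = -1 + sqrt(2)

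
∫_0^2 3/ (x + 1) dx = 3*log(3)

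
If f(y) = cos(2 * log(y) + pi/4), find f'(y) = -2*sin(2*log(y) + pi/4)/y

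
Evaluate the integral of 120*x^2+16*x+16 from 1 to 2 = 320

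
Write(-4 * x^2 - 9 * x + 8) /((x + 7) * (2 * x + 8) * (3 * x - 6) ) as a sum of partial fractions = -125/(162*(x + 7)) + 5/(27*(x + 4)) - 13/(162*(x - 2))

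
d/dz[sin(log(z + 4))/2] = cos(log(z + 4))/(2*z + 8)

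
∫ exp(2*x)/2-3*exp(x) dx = (exp(x) - 6)^2/4 + C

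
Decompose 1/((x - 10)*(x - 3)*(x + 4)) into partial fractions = 1/(98*(x + 4)) - 1/(49*(x - 3)) + 1/(98*(x - 10))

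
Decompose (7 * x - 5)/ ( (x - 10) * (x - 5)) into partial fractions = -6/(x - 5) + 13/(x - 10)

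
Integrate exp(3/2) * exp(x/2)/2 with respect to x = exp(x/2 + 3/2) + C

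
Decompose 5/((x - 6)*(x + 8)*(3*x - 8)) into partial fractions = -9/(64*(3*x - 8)) + 5/(448*(x + 8)) + 1/(28*(x - 6))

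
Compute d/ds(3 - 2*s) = -2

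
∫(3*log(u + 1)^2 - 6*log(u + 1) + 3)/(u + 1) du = (log(u + 1) - 1)^3 + C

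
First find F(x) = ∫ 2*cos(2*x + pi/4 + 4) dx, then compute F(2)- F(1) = -sin(pi/4 + 6) + sin(pi/4 + 8)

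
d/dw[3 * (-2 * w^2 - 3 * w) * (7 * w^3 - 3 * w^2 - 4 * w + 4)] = -210*w^4 - 180*w^3 + 153*w^2 + 24*w - 36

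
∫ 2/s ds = 2*log(4*s) + C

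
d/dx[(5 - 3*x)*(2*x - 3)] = 19 - 12*x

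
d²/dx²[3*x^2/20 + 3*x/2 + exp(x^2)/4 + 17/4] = x^2*exp(x^2) + exp(x^2)/2 + 3/10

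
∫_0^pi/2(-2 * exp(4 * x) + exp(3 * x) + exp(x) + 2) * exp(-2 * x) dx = -(-exp(-pi/2) + exp(pi/2))^2 - exp(-pi/2) + exp(pi/2)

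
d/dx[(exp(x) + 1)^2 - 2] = 2*exp(2*x) + 2*exp(x)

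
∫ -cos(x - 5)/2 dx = -sin(x - 5)/2 + C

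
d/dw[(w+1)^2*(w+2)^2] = 4*w^3 + 18*w^2 + 26*w + 12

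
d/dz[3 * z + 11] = 3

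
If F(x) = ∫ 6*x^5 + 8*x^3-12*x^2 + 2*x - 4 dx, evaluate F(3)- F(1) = 784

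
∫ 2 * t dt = t^2 + C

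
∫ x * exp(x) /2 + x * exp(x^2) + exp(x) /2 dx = x*exp(x)/2 + exp(x^2)/2 + C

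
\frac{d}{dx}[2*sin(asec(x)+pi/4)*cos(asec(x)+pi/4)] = (-2*sin(asec(x) + pi/4)^2 + 2*cos(asec(x) + pi/4)^2)/(x^2*sqrt(1 - 1/x^2))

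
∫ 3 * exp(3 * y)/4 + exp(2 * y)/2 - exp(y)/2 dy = (exp(2*y) + exp(y) - 2)*exp(y)/4 + C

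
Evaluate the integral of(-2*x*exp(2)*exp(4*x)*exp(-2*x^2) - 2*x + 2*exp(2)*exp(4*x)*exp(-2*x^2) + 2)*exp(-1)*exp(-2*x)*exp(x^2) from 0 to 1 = -E - exp(-2) + exp(-1) + exp(2)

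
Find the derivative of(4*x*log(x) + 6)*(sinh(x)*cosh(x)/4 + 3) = x*log(x)*cosh(2*x) + log(x)*sinh(2*x)/2 + 12*log(x) + sinh(2*x)/2 + 3*cosh(2*x)/2 + 12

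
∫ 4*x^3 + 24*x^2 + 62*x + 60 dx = x^4 + 8*x^3 + 31*x^2 + 60*x + C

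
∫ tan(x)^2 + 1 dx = tan(x) + C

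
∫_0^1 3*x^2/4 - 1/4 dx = 0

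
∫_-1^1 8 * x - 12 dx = -24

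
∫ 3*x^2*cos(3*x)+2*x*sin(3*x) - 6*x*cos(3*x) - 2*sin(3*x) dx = x*(x - 2)*sin(3*x) + C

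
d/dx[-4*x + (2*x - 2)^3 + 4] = 24*x^2 - 48*x + 20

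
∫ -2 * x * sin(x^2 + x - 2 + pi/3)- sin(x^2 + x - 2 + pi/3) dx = cos(x^2 + x - 2 + pi/3) + C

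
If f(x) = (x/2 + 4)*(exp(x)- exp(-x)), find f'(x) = (x*exp(2*x) + x + 9*exp(2*x) + 7)*exp(-x)/2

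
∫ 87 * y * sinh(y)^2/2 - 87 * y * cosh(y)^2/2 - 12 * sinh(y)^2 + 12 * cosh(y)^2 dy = -87*y^2/4 + 12*y + C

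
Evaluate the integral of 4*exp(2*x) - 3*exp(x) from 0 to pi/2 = -1 + exp(pi/2) + 2*(-1 + exp(pi/2))^2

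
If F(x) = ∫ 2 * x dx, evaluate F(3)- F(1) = 8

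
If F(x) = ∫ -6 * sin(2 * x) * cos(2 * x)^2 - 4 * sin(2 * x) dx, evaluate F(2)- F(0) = -3 + 2*cos(4) + cos(4)^3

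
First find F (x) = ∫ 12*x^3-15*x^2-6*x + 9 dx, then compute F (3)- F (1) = 104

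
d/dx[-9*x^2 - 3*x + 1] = -18*x - 3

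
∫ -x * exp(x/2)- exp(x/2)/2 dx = (3 - 2*x)*exp(x/2) + C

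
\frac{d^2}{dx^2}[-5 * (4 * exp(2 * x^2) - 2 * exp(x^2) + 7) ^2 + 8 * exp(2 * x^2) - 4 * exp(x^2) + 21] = -5120*x^2*exp(4*x^2) + 2880*x^2*exp(3*x^2) - 4672*x^2*exp(2*x^2) + 544*x^2*exp(x^2) - 640*exp(4*x^2) + 480*exp(3*x^2) - 1168*exp(2*x^2) + 272*exp(x^2)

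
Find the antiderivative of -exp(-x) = exp(-x) + C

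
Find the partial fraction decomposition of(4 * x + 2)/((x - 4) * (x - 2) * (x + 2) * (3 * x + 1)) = 18/(455*(3*x + 1)) + 1/(20*(x + 2)) - 5/(28*(x - 2)) + 3/(26*(x - 4))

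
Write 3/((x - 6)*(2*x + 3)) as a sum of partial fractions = -2/(5*(2*x + 3)) + 1/(5*(x - 6))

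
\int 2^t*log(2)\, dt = 2^t + C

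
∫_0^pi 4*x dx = 2*pi^2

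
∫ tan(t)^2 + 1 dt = tan(t) + C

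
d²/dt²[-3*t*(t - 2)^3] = -36*t^2 + 108*t - 72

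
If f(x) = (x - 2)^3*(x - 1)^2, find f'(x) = 5*x^4 - 32*x^3 + 75*x^2 - 76*x + 28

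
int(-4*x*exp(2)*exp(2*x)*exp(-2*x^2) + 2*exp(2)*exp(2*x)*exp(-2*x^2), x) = exp(-2*x^2 + 2*x + 2) + C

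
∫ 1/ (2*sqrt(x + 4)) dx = sqrt(x + 4) + C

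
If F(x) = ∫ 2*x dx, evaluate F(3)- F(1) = 8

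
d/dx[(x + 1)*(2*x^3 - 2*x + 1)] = 8*x^3 + 6*x^2 - 4*x - 1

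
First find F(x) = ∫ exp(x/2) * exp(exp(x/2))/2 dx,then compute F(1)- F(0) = -E + exp(exp(1/2))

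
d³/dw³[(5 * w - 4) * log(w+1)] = (-5*w - 23)/(w^3 + 3*w^2 + 3*w + 1)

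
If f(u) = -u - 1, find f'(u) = -1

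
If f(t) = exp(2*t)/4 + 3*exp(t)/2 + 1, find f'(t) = exp(2*t)/2 + 3*exp(t)/2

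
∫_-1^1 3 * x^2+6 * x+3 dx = 8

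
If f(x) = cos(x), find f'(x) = -sin(x)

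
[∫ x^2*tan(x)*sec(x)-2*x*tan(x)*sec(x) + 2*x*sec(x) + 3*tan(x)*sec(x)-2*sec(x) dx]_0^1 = -3 + 2*sec(1)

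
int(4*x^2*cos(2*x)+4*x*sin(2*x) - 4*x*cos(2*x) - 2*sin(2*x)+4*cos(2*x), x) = 2*(x^2 - x + 1)*sin(2*x) + C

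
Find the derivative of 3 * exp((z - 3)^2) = 6*z*exp(z^2 - 6*z + 9) - 18*exp(z^2 - 6*z + 9)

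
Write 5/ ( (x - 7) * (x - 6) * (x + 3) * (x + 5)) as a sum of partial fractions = -5/(264*(x + 5)) + 1/(36*(x + 3)) - 5/(99*(x - 6)) + 1/(24*(x - 7))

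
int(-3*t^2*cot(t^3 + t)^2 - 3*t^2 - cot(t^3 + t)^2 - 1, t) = cot(t^3 + t) + C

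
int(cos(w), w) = sin(w) + C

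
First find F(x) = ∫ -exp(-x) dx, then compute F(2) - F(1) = -exp(-1) + exp(-2)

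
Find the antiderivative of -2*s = -s^2 + C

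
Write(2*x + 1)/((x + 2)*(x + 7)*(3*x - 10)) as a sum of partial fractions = 69/(496*(3*x - 10)) - 13/(155*(x + 7)) + 3/(80*(x + 2))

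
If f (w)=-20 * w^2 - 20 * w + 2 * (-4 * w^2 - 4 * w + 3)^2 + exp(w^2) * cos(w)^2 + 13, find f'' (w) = 4*w^2*exp(w^2)*cos(w)^2 + 384*w^2 - 4*w*exp(w^2)*sin(2*w) + 384*w + 2*exp(w^2)*sin(w)^2 - 72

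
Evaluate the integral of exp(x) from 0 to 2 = -1 + exp(2)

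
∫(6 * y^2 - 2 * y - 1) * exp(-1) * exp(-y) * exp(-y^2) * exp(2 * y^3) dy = exp(2*y^3 - y^2 - y - 1) + C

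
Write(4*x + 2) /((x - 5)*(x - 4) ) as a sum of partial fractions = -18/(x - 4) + 22/(x - 5)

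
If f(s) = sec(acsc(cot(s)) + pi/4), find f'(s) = sqrt(2)*(sqrt(2 - 1/cos(s)^2)/sin(s)^2 + tan(s) + 1/tan(s))*tan(s)^2/(sqrt(1 - tan(s)^2)*(sqrt(2 - 1/cos(s)^2) - tan(s))^2)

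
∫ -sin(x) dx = cos(x) + C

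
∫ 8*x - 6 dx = 4*x^2 - 6*x + C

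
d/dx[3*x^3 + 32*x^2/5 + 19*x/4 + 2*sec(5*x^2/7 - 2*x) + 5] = 9*x^2 + 20*x*tan(5*x^2/7 - 2*x)*sec(5*x^2/7 - 2*x)/7 + 64*x/5 - 4*tan(5*x^2/7 - 2*x)*sec(5*x^2/7 - 2*x) + 19/4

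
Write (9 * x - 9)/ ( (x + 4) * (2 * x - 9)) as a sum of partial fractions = 63/(17*(2*x - 9)) + 45/(17*(x + 4))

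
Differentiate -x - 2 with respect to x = -1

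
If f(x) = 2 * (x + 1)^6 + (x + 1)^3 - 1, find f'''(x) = 240*x^3 + 720*x^2 + 720*x + 246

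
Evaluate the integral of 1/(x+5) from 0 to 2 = -log(10) + log(14)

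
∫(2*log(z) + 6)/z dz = (log(z) + 3)^2 + C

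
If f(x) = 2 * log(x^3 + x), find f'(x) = (6*x^2 + 2)/(x^3 + x)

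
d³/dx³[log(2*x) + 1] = 2/x^3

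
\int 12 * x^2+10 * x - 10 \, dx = 4*x^3 + 5*x^2 - 10*x + C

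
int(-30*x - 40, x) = -15*x^2 - 40*x + C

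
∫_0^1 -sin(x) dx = -1 + cos(1)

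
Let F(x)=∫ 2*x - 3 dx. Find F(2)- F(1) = 0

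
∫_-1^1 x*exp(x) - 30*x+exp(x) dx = exp(-1) + E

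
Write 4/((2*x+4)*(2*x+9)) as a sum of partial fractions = -4/(5*(2*x + 9)) + 2/(5*(x + 2))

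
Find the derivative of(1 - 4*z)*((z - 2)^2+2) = -12*z^2 + 34*z - 28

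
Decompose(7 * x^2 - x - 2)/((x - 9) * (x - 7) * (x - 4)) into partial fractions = 106/(15*(x - 4)) - 167/(3*(x - 7)) + 278/(5*(x - 9))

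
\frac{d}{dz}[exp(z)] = exp(z)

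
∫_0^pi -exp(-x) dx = -1 + exp(-pi)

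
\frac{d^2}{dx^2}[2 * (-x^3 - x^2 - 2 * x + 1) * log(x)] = (-12*x^3*log(x) - 10*x^3 - 4*x^2*log(x) - 6*x^2 - 4*x - 2)/x^2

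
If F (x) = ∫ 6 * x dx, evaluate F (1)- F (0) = 3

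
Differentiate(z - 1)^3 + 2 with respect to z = 3*z^2 - 6*z + 3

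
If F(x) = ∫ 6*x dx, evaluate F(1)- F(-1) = 0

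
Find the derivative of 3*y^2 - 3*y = 6*y - 3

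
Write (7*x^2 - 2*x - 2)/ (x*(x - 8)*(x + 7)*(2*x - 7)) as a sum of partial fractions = -614/(1323*(2*x - 7)) - 71/(441*(x + 7)) + 43/(108*(x - 8)) - 1/(196*x)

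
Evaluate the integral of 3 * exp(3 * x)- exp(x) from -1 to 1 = -(-E + exp(-1))*exp(-2) + (E - exp(-1))*exp(2)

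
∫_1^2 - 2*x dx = -3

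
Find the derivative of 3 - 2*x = -2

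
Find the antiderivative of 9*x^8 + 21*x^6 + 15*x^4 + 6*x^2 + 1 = x^9 + 3*x^7 + 3*x^5 + 2*x^3 + x + C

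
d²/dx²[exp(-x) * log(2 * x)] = (x^2*log(x) + x^2*log(2) - 2*x - 1)*exp(-x)/x^2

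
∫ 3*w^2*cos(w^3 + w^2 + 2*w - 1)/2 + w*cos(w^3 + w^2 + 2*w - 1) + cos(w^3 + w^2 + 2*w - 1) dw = sin(w^3 + w^2 + 2*w - 1)/2 + C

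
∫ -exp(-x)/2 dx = exp(-x)/2 + C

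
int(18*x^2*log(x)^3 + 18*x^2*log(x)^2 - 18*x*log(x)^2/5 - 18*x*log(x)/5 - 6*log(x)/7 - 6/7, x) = 3*x*(70*x^2*log(x)^2 - 21*x*log(x) - 10)*log(x)/35 + C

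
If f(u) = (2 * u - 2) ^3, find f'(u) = 24*u^2 - 48*u + 24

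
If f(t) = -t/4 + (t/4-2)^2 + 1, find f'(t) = t/8 - 5/4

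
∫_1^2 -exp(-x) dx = -exp(-1) + exp(-2)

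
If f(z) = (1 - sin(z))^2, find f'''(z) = -4*sin(2*z) + 2*cos(z)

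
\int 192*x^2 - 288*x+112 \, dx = 64*x^3 - 144*x^2 + 112*x + C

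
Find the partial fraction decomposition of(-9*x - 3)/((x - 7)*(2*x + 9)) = -75/(23*(2*x + 9)) - 66/(23*(x - 7))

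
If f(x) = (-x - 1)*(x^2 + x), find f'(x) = -3*x^2 - 4*x - 1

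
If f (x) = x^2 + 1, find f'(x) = 2*x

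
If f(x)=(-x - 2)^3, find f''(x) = -6*x - 12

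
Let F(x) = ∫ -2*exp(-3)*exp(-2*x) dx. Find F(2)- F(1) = -exp(-5) + exp(-7)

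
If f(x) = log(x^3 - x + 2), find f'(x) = (3*x^2 - 1)/(x^3 - x + 2)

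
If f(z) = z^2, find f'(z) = 2*z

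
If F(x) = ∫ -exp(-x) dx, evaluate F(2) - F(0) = -1 + exp(-2)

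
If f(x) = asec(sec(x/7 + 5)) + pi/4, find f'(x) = cos(x/7 + 5)*tan(x/7 + 5)/(7*sqrt(1 - cos(x/7 + 5)^2))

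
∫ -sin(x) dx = cos(x) + C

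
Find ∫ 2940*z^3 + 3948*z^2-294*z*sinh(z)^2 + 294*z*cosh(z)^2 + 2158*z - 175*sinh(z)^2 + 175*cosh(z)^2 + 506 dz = 735*z^4 + 1316*z^3 + 1226*z^2 + 681*z + C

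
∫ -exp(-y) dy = exp(-y) + C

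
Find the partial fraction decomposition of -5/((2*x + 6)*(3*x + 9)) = -5/(6*(x + 3)^2)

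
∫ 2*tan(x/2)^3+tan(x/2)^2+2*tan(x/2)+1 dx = 2*(tan(x/2) + 1)*tan(x/2) + C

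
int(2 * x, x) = x^2 + C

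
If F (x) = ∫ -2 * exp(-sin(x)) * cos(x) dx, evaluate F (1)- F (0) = -2 + 2*exp(-sin(1))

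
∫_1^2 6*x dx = 9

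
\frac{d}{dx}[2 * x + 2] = 2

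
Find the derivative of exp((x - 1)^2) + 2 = 2*x*exp(x^2 - 2*x + 1) - 2*exp(x^2 - 2*x + 1)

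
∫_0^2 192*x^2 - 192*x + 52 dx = 232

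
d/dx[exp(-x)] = -exp(-x)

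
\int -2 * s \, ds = -s^2 + C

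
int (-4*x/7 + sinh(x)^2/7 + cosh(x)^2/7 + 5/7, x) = -2*x^2/7 + 5*x/7 + sinh(2*x)/14 + C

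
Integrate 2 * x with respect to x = x^2 + C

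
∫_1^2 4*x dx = 6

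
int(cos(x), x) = sin(x) + C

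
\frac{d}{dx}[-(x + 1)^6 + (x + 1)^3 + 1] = -6*x^5 - 30*x^4 - 60*x^3 - 57*x^2 - 24*x - 3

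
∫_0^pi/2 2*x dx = pi^2/4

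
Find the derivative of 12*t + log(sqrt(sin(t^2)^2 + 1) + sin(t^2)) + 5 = (2*t*sqrt(sin(t^2)^2 + 1)*cos(t^2) + t*sin(2*t^2) + 12*sqrt(sin(t^2)^2 + 1)*sin(t^2) + 12*sin(t^2)^2 + 12)/(sqrt(sin(t^2)^2 + 1)*sin(t^2) + sin(t^2)^2 + 1)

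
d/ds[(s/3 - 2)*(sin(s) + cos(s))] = -s*sin(s)/3 + s*cos(s)/3 + 7*sin(s)/3 - 5*cos(s)/3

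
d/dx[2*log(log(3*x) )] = 2/(x*log(x) + x*log(3))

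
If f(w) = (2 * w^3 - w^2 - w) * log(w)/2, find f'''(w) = (12*w^2*log(w) + 22*w^2 - 2*w + 1)/(2*w^2)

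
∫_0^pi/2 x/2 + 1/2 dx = pi^2/16 + pi/4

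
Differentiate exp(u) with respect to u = exp(u)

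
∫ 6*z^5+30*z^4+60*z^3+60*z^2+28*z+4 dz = z^6 + 6*z^5 + 15*z^4 + 20*z^3 + 14*z^2 + 4*z + C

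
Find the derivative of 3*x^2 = 6*x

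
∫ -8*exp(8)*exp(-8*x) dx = exp(8 - 8*x) + C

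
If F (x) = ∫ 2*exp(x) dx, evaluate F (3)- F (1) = -2*E + 2*exp(3)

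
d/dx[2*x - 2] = 2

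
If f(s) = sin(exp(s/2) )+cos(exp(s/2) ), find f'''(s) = sqrt(2)*(-exp(3*s/2)*cos(exp(s/2) + pi/4) + exp(s/2)*cos(exp(s/2) + pi/4) - 3*exp(s)*sin(exp(s/2) + pi/4))/8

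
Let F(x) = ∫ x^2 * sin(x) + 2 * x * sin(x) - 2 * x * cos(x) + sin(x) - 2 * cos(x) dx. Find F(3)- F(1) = 4*cos(1) - 16*cos(3)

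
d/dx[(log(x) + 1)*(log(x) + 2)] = (2*log(x) + 3)/x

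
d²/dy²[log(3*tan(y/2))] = (tan(y/2)^4 - 1)/(4*tan(y/2)^2)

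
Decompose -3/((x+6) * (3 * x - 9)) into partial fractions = 1/(9*(x + 6)) - 1/(9*(x - 3))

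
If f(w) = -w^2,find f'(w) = -2*w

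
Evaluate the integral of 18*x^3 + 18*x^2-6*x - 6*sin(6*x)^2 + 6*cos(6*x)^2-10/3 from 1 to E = -3*exp(2) - 10*E/3 - 25/6 - sin(12)/2 + sin(12*E)/2 + 6*exp(3) + 9*exp(4)/2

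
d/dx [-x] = -1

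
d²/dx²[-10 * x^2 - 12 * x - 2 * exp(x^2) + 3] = -8*x^2*exp(x^2) - 4*exp(x^2) - 20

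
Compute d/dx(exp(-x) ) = -exp(-x)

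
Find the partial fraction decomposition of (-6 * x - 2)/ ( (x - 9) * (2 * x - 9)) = 58/(9*(2*x - 9)) - 56/(9*(x - 9))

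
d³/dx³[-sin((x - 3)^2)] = 8*x^3*cos(x^2 - 6*x + 9) - 72*x^2*cos(x^2 - 6*x + 9) + 12*x*sin(x^2 - 6*x + 9) + 216*x*cos(x^2 - 6*x + 9) - 36*sin(x^2 - 6*x + 9) - 216*cos(x^2 - 6*x + 9)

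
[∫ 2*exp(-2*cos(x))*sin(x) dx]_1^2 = -exp(-2*cos(1)) + exp(-2*cos(2))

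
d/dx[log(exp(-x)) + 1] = -1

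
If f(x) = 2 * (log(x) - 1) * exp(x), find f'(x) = (2*x*exp(x)*log(x) - 2*x*exp(x) + 2*exp(x))/x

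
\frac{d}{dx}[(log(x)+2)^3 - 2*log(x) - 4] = (3*log(x)^2 + 12*log(x) + 10)/x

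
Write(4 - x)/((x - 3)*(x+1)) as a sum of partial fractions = -5/(4*(x + 1)) + 1/(4*(x - 3))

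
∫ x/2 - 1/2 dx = x^2/4 - x/2 + C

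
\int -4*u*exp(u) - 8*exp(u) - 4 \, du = -4*(u + 1)*(exp(u) + 1) + C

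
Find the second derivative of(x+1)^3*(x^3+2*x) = 30*x^4 + 60*x^3 + 60*x^2 + 42*x + 12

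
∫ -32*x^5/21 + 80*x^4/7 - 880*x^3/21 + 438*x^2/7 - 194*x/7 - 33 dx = -16*x^6/63 + 16*x^5/7 - 220*x^4/21 + 146*x^3/7 - 97*x^2/7 - 33*x + C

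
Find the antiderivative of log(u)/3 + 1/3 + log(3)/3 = u*log(3*u)/3 + C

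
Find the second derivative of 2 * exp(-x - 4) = 2*exp(-x - 4)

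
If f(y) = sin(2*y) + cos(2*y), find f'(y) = -2*sin(2*y) + 2*cos(2*y)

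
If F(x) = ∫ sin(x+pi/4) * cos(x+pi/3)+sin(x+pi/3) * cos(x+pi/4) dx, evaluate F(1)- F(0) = -sqrt(6)/4 + sin(1 + pi/3)*sin(pi/4 + 1)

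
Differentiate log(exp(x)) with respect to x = 1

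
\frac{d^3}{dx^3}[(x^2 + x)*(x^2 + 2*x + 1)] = 24*x + 18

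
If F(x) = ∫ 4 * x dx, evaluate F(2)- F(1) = 6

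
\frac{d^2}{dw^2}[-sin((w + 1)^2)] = 4*w^2*sin(w^2 + 2*w + 1) + 8*w*sin(w^2 + 2*w + 1) + 4*sin(w^2 + 2*w + 1) - 2*cos(w^2 + 2*w + 1)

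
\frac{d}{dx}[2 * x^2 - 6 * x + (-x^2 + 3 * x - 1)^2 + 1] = 4*x^3 - 18*x^2 + 26*x - 12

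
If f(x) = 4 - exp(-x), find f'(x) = exp(-x)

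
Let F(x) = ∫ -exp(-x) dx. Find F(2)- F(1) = -exp(-1) + exp(-2)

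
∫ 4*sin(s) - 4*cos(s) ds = -4*sqrt(2)*sin(s + pi/4) + C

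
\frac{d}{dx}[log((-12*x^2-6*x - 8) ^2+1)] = (576*x^3 + 432*x^2 + 456*x + 96)/(144*x^4 + 144*x^3 + 228*x^2 + 96*x + 65)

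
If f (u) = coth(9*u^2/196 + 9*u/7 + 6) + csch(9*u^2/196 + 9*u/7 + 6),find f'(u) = -9*(u*cosh(9*u^2/196 + 9*u/7 + 6) + u + 14*cosh(9*u^2/196 + 9*u/7 + 6) + 14)/(98*sinh(9*u^2/196 + 9*u/7 + 6)^2)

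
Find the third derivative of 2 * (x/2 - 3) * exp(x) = x*exp(x) - 3*exp(x)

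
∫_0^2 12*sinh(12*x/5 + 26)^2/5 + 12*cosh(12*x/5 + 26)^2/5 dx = -sinh(52)/2 + sinh(308/5)/2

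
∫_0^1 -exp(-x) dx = -1 + exp(-1)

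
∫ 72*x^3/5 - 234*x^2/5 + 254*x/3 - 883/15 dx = 18*x^4/5 - 78*x^3/5 + 127*x^2/3 - 883*x/15 + C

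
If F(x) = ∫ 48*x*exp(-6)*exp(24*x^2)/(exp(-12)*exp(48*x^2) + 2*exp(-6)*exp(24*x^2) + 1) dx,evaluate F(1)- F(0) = -exp(-6)/(exp(-6) + 1) + exp(18)/(1 + exp(18))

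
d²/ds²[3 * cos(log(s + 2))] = -3*sqrt(2)*cos(log(s + 2) + pi/4)/(s^2 + 4*s + 4)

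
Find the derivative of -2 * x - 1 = -2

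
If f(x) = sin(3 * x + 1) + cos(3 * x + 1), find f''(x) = -9*sqrt(2)*sin(3*x + pi/4 + 1)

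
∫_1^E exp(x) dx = -E + exp(E)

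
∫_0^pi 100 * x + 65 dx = -15*pi - 32 + 2*(4 + 5*pi)^2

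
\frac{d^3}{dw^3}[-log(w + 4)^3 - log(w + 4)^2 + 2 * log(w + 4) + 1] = (-6*log(w + 4)^2 + 14*log(w + 4) + 4)/(w^3 + 12*w^2 + 48*w + 64)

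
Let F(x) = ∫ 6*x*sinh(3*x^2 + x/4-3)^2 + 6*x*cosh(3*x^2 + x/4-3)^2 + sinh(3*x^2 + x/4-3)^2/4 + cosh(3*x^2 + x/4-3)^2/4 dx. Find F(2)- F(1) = -sinh(1/2)/2 + sinh(19)/2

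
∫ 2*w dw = w^2 + C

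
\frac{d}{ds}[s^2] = 2*s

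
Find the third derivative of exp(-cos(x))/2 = (3 - cos(x))*exp(-cos(x))*sin(x)*cos(x)/2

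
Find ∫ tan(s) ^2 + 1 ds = tan(s) + C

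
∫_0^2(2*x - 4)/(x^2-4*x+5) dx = -log(5)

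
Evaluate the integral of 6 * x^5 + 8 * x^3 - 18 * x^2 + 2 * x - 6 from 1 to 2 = 48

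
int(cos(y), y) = sin(y) + C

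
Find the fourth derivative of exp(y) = exp(y)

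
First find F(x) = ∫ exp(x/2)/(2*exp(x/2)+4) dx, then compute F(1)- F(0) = -log(3) + log(exp(1/2) + 2)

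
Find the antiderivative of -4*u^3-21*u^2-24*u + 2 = -u^4 - 7*u^3 - 12*u^2 + 2*u + C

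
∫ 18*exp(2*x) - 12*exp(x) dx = (3*exp(x) - 2)^2 + C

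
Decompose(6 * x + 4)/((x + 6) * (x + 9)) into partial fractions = 50/(3*(x + 9)) - 32/(3*(x + 6))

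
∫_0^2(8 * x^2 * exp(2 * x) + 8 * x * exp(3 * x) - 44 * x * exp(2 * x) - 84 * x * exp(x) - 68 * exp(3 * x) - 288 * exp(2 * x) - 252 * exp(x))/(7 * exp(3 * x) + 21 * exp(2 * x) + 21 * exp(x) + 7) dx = -48*exp(2)/(1 + exp(2)) + 64*exp(4)/(7*(1 + exp(2))^2) + 80/7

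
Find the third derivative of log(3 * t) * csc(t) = (t^3*log(t)*cos(t)/sin(t) - 6*t^3*log(t)*cos(t)/sin(t)^3 + t^3*log(3)*cos(t)/sin(t) - 6*t^3*log(3)*cos(t)/sin(t)^3 - 3*t^2 + 6*t^2/sin(t)^2 + 3*t*cos(t)/sin(t) + 2)/(t^3*sin(t))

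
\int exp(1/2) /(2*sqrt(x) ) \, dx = sqrt(x)*exp(1/2) + C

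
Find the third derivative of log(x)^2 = (4*log(x) - 6)/x^3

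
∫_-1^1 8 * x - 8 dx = -16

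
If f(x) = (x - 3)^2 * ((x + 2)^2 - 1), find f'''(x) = 24*x - 12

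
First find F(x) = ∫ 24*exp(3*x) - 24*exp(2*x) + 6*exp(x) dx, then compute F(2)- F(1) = -(-1 + 2*E)^3 + (-1 + 2*exp(2))^3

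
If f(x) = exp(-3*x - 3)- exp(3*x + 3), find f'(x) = (-3*exp(6*x + 6) - 3)*exp(-3*x - 3)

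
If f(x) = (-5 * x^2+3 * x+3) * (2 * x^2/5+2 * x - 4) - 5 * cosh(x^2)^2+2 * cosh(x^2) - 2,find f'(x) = -8*x^3 - 132*x^2/5 + 4*x*sinh(x^2) - 10*x*sinh(2*x^2) + 272*x/5 - 6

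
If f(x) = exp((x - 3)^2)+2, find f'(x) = 2*x*exp(x^2 - 6*x + 9) - 6*exp(x^2 - 6*x + 9)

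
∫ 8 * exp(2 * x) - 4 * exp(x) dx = (2*exp(x) - 1)^2 + C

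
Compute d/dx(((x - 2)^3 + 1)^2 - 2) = 6*x^5 - 60*x^4 + 240*x^3 - 474*x^2 + 456*x - 168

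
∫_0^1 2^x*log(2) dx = 1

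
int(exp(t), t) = exp(t) + C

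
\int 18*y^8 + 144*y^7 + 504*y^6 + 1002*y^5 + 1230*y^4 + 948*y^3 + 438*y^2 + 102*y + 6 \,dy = 2*y^9 + 18*y^8 + 72*y^7 + 167*y^6 + 246*y^5 + 237*y^4 + 146*y^3 + 51*y^2 + 6*y + C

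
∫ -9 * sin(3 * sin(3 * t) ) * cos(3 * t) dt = cos(3*sin(3*t)) + C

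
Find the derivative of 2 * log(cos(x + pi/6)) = -2*tan(x + pi/6)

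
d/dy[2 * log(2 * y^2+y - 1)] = (8*y + 2)/(2*y^2 + y - 1)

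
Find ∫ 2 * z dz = z^2 + C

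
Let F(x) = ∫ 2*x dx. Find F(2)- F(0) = 4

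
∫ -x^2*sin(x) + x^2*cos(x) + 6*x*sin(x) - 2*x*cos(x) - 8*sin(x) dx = sqrt(2)*(x - 2)^2*sin(x + pi/4) + C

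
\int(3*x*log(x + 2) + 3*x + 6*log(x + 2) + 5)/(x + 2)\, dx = (3*x + 5)*log(x + 2) + C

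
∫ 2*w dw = w^2 + C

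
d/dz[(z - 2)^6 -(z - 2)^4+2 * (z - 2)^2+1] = 6*z^5 - 60*z^4 + 236*z^3 - 456*z^2 + 436*z - 168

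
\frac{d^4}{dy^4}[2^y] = 2^y*log(2)^4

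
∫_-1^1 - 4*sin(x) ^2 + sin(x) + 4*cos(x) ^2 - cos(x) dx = -2*sin(1) + 4*sin(2)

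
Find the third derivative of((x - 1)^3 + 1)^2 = 120*x^3 - 360*x^2 + 360*x - 108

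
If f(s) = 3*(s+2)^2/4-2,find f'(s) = 3*s/2 + 3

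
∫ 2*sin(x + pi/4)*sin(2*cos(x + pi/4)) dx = cos(2*cos(x + pi/4)) + C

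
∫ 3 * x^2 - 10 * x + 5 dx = x^3 - 5*x^2 + 5*x + C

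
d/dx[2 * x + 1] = 2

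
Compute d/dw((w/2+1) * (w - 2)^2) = 3*w^2/2 - 2*w - 2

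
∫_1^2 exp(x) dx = -E + exp(2)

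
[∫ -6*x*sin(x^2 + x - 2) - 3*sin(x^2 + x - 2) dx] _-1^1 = 3 - 3*cos(2)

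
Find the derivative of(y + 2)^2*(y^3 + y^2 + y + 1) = 5*y^4 + 20*y^3 + 27*y^2 + 18*y + 8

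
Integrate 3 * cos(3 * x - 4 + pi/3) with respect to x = sin(3*x - 4 + pi/3) + C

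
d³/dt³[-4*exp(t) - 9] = -4*exp(t)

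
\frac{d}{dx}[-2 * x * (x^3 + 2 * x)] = -8*x^3 - 8*x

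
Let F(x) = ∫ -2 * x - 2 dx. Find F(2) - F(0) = -8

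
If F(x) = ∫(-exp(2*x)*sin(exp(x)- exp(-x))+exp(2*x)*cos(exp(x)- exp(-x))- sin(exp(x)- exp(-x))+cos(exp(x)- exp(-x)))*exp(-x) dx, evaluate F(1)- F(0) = -1 + cos(E - exp(-1)) + sin(E - exp(-1))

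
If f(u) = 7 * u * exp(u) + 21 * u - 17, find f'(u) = 7*u*exp(u) + 7*exp(u) + 21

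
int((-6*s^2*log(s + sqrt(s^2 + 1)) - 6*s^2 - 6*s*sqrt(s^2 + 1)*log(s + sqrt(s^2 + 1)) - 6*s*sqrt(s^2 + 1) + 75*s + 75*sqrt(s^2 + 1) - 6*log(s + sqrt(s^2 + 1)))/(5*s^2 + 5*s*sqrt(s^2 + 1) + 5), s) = 3*(25 - 2*s)*log(s + sqrt(s^2 + 1))/5 + C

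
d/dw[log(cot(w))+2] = -2/sin(2*w)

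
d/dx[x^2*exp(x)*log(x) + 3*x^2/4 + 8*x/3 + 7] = x^2*exp(x)*log(x) + 2*x*exp(x)*log(x) + x*exp(x) + 3*x/2 + 8/3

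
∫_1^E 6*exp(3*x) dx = -2*exp(3) + 2*exp(3*E)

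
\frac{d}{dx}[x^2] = 2*x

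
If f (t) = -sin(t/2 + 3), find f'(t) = -cos(t/2 + 3)/2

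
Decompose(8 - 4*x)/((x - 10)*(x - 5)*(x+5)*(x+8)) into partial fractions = -20/(351*(x + 8)) + 14/(225*(x + 5)) + 6/(325*(x - 5)) - 16/(675*(x - 10))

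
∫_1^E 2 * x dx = -1 + exp(2)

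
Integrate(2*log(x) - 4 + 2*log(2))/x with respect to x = (log(2*x) - 2)^2 + C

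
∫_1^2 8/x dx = 8*log(2)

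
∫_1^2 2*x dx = 3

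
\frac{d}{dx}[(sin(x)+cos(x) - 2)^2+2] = 2*cos(2*x) - 4*sqrt(2)*cos(x + pi/4)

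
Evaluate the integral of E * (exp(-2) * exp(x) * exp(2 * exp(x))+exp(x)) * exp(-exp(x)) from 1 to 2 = -exp(-1 + E) - exp(1 - exp(2)) + exp(1 - E) + exp(-1 + exp(2))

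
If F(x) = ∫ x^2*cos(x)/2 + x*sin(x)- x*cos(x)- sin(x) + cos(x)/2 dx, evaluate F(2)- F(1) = sin(2)/2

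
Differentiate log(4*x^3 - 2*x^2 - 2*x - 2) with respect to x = (6*x^2 - 2*x - 1)/(2*x^3 - x^2 - x - 1)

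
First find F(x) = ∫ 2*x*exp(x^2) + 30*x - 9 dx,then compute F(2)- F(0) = 41 + exp(4)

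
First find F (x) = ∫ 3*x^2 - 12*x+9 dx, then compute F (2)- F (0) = 2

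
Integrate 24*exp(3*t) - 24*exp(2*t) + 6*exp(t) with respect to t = (2*exp(t) - 1)^3 + C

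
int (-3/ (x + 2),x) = -3*log(x + 2) + C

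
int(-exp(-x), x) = exp(-x) + C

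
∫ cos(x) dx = sin(x) + C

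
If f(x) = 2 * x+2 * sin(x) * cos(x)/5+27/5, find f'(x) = 2*cos(2*x)/5 + 2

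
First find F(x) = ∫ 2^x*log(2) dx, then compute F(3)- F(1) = 6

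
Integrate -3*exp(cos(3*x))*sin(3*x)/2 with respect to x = exp(cos(3*x))/2 + C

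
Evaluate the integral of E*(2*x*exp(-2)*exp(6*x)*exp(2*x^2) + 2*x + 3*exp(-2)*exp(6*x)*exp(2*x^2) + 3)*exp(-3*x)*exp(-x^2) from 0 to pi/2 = -exp(-1) - exp(-3*pi/2 - pi^2/4 + 1) + E + exp(-1 + pi^2/4 + 3*pi/2)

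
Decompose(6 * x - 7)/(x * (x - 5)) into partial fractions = 23/(5*(x - 5)) + 7/(5*x)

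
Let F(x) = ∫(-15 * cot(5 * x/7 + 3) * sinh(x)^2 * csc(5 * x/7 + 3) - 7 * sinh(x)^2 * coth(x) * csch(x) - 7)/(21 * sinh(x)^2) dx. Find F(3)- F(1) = csc(36/7) - coth(1)/3 - csch(1)/3 + csch(3)/3 + coth(3)/3 - csc(26/7)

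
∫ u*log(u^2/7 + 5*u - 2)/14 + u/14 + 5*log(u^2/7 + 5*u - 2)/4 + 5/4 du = (u^2 + 35*u - 14)*log(u^2/7 + 5*u - 2)/28 + C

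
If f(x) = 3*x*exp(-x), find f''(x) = (3*x - 6)*exp(-x)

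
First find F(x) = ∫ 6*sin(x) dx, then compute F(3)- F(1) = 6*cos(1) - 6*cos(3)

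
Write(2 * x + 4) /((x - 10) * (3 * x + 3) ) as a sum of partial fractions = -2/(33*(x + 1)) + 8/(11*(x - 10))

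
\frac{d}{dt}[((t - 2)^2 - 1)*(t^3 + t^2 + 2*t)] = 5*t^4 - 12*t^3 + 3*t^2 - 10*t + 6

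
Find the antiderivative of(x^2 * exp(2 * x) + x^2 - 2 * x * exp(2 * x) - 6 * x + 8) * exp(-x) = 2*(x - 2)^2*sinh(x) + C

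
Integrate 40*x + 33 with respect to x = 20*x^2 + 33*x + C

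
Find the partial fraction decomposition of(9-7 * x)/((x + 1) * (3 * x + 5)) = -31/(3*x + 5) + 8/(x + 1)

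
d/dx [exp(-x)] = -exp(-x)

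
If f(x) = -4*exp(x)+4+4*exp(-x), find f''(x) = (4 - 4*exp(2*x))*exp(-x)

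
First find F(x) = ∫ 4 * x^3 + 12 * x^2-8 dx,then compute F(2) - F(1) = 35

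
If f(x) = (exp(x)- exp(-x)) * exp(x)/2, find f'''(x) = 4*exp(2*x)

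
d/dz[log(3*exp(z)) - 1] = 1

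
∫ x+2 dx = x^2/2 + 2*x + C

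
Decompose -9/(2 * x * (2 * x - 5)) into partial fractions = -9/(5*(2*x - 5)) + 9/(10*x)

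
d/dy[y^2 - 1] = 2*y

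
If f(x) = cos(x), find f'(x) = -sin(x)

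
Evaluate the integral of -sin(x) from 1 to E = cos(E) - cos(1)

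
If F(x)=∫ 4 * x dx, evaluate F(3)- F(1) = 16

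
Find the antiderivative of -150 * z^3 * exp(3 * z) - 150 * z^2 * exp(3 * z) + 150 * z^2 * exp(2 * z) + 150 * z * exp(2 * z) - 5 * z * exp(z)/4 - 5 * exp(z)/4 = 5*z*(-40*z^2*exp(2*z) + 60*z*exp(z) - 1)*exp(z)/4 + C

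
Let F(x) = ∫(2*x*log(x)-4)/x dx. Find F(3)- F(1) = -4 + 2*log(3)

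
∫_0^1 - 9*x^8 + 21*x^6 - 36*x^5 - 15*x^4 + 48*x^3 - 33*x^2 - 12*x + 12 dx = 0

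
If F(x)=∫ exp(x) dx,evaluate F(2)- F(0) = -1 + exp(2)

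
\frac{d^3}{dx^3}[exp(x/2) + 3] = exp(x/2)/8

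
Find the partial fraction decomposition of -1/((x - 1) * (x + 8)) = 1/(9*(x + 8)) - 1/(9*(x - 1))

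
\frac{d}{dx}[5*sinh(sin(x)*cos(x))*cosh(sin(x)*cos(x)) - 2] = 5*cos(2*x)*cosh(sin(2*x))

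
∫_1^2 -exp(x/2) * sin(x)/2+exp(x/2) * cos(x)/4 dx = E*cos(2)/2 - exp(1/2)*cos(1)/2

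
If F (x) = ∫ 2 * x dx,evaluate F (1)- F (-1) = 0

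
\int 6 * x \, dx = 3*x^2 + C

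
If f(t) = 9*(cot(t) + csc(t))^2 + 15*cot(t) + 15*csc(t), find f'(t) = -3*(5*cos(t) + 5 + 6*cos(t)^2/sin(t) + 12*cos(t)/sin(t) + 6/sin(t))/sin(t)^2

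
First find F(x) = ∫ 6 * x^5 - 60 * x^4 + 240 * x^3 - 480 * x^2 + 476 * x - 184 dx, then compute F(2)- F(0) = -56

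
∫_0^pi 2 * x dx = pi^2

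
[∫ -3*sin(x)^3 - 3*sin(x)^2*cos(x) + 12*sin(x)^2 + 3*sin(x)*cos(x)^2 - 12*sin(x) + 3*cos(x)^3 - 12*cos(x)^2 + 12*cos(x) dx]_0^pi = -26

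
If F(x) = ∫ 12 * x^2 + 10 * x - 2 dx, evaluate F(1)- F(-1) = 4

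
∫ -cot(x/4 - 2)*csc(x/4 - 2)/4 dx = csc(x/4 - 2) + C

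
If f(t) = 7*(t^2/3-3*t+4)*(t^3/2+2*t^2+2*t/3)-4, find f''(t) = 70*t^3/3 - 70*t^2 - 476*t/3 + 84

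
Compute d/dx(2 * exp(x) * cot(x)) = 2*(1/tan(x) - 1/sin(x)^2)*exp(x)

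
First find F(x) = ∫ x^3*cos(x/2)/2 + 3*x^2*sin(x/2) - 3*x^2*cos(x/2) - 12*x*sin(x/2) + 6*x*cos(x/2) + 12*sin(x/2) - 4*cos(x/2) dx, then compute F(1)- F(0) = -sin(1/2)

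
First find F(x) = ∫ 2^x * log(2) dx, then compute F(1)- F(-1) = 3/2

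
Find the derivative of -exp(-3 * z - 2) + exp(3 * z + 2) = (3*exp(6*z + 4) + 3)*exp(-3*z - 2)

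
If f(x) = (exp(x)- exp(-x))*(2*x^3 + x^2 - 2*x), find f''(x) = (2*x^3*exp(2*x) - 2*x^3 + 13*x^2*exp(2*x) + 11*x^2 + 14*x*exp(2*x) - 6*x - 2*exp(2*x) - 6)*exp(-x)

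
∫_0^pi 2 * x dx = pi^2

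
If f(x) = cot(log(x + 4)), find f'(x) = -1/((x + 4)*sin(log(x + 4))^2)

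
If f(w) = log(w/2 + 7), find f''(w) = -1/(w^2 + 28*w + 196)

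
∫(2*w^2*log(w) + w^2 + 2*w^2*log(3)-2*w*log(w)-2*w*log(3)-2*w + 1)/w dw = (w - 1)^2*log(3*w) + C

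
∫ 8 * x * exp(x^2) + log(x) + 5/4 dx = x*log(x) + x/4 + 4*exp(x^2) + C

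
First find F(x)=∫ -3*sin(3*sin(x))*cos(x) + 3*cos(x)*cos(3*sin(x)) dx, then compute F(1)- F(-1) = 2*sin(3*sin(1))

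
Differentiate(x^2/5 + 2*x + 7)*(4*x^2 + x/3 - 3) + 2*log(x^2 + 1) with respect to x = (48*x^5 + 363*x^4 + 890*x^3 + 308*x^2 + 902*x - 55)/(15*x^2 + 15)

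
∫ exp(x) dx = exp(x) + C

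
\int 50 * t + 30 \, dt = 25*t^2 + 30*t + C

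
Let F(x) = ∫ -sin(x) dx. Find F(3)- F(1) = cos(3) - cos(1)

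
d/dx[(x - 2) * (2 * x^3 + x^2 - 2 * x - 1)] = 8*x^3 - 9*x^2 - 8*x + 3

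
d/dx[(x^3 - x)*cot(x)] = -x^3/sin(x)^2 + 3*x^2/tan(x) + x/sin(x)^2 - 1/tan(x)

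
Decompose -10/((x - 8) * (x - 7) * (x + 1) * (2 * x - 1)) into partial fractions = -16/(117*(2*x - 1)) + 5/(108*(x + 1)) + 5/(52*(x - 7)) - 2/(27*(x - 8))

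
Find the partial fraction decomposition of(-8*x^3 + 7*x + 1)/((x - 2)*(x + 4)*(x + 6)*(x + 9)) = -1154/(33*(x + 9)) + 1687/(48*(x + 6)) - 97/(12*(x + 4)) - 49/(528*(x - 2))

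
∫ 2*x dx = x^2 + C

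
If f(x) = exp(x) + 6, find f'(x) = exp(x)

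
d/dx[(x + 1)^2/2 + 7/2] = x + 1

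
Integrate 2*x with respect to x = x^2 + C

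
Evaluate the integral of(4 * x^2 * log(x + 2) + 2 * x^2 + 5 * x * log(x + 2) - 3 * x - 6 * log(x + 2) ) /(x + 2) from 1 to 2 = log(3) + 4*log(2)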